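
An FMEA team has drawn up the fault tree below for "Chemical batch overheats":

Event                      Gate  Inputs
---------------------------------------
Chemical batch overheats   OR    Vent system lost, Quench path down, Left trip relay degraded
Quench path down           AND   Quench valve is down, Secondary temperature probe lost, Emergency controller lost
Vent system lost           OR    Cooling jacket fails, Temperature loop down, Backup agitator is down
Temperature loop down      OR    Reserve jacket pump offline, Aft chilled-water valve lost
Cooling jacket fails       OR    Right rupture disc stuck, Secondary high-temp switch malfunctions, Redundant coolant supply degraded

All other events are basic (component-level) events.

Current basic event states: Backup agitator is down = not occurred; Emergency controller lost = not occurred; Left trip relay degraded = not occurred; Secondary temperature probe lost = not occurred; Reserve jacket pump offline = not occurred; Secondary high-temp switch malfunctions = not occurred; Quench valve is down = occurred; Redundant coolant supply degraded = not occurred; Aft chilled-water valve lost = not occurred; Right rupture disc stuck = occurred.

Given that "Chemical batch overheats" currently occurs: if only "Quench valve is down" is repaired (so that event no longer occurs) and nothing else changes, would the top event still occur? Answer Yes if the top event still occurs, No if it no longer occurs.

Counterfactual: set "Quench valve is down" to not occurred.
Cooling jacket fails [OR]: Right rupture disc stuck=occurs, Secondary high-temp switch malfunctions=not, Redundant coolant supply degraded=not → at least one input occurs → occurs.
Temperature loop down [OR]: Reserve jacket pump offline=not, Aft chilled-water valve lost=not → no input occurs → does not occur.
Vent system lost [OR]: Cooling jacket fails=occurs, Temperature loop down=not, Backup agitator is down=not → at least one input occurs → occurs.
Quench path down [AND]: Quench valve is down=not, Secondary temperature probe lost=not, Emergency controller lost=not → not all inputs occur → does not occur.
Chemical batch overheats [OR]: Vent system lost=occurs, Quench path down=not, Left trip relay degraded=not → at least one input occurs → occurs.

Yes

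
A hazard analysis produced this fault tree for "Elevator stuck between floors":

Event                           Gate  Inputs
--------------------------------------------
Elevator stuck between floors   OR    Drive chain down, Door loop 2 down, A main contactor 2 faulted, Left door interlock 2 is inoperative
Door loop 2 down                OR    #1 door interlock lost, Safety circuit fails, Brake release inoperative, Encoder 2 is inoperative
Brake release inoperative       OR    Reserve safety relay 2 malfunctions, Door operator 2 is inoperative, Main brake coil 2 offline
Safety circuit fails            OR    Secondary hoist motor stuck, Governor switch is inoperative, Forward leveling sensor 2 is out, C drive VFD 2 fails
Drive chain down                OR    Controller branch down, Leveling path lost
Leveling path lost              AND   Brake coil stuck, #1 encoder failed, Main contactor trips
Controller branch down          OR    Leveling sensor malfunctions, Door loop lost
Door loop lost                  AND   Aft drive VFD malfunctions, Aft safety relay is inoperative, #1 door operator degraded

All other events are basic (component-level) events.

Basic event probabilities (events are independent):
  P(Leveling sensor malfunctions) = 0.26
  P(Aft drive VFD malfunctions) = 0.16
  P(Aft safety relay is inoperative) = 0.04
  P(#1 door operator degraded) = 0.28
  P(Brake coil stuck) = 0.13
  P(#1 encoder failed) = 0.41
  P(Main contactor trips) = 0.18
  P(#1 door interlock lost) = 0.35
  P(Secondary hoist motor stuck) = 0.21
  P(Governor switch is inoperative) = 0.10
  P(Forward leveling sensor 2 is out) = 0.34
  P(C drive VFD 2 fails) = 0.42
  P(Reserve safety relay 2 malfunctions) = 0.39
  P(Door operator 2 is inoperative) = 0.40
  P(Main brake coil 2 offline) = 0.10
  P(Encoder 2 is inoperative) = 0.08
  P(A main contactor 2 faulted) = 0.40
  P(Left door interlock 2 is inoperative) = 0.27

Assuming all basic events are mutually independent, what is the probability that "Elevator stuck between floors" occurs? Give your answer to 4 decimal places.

P(Door loop lost) [AND] = 0.16 × 0.04 × 0.28 = 0.001792
P(Controller branch down) [OR] = 1 − (1−0.26) × (1−0.001792) = 0.261326
P(Leveling path lost) [AND] = 0.13 × 0.41 × 0.18 = 0.009594
P(Drive chain down) [OR] = 1 − (1−0.261326) × (1−0.009594) = 0.268413
P(Safety circuit fails) [OR] = 1 − (1−0.21) × (1−0.10) × (1−0.34) × (1−0.42) = 0.727829
P(Brake release inoperative) [OR] = 1 − (1−0.39) × (1−0.40) × (1−0.10) = 0.670600
P(Door loop 2 down) [OR] = 1 − (1−0.35) × (1−0.727829) × (1−0.670600) × (1−0.08) = 0.946387
P(Elevator stuck between floors) [OR] = 1 − (1−0.268413) × (1−0.946387) × (1−0.40) × (1−0.27) = 0.982821
Rounded to 4 decimal places: P(Elevator stuck between floors) ≈ 0.9828.

0.9828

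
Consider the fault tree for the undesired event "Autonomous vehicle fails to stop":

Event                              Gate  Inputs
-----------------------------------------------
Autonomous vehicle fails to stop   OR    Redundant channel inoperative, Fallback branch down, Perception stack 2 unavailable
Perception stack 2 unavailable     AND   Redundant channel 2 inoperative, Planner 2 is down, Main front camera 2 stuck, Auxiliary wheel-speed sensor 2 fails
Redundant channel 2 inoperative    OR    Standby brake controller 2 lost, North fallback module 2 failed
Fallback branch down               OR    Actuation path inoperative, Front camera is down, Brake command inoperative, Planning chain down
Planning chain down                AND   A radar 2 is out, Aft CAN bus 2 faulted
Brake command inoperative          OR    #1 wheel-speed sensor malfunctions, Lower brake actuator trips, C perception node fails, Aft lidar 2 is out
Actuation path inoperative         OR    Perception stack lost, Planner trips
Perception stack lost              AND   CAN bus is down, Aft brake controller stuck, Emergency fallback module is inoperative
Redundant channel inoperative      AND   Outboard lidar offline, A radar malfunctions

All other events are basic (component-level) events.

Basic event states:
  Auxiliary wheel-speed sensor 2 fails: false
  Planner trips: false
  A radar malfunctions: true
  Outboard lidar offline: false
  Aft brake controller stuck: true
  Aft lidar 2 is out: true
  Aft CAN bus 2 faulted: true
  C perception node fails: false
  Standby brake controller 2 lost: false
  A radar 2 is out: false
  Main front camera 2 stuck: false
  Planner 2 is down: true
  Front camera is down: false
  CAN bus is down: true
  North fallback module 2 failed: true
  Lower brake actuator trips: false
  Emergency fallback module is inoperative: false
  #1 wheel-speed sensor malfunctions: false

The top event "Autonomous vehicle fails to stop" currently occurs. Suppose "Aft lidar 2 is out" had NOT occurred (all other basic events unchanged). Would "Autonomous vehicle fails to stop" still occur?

No

Counterfactual: set "Aft lidar 2 is out" to not occurred.
Redundant channel inoperative [AND]: Outboard lidar offline=not, A radar malfunctions=occurs → not all inputs occur → does not occur.
Perception stack lost [AND]: CAN bus is down=occurs, Aft brake controller stuck=occurs, Emergency fallback module is inoperative=not → not all inputs occur → does not occur.
Actuation path inoperative [OR]: Perception stack lost=not, Planner trips=not → no input occurs → does not occur.
Brake command inoperative [OR]: #1 wheel-speed sensor malfunctions=not, Lower brake actuator trips=not, C perception node fails=not, Aft lidar 2 is out=not → no input occurs → does not occur.
Planning chain down [AND]: A radar 2 is out=not, Aft CAN bus 2 faulted=occurs → not all inputs occur → does not occur.
Fallback branch down [OR]: Actuation path inoperative=not, Front camera is down=not, Brake command inoperative=not, Planning chain down=not → no input occurs → does not occur.
Redundant channel 2 inoperative [OR]: Standby brake controller 2 lost=not, North fallback module 2 failed=occurs → at least one input occurs → occurs.
Perception stack 2 unavailable [AND]: Redundant channel 2 inoperative=occurs, Planner 2 is down=occurs, Main front camera 2 stuck=not, Auxiliary wheel-speed sensor 2 fails=not → not all inputs occur → does not occur.
Autonomous vehicle fails to stop [OR]: Redundant channel inoperative=not, Fallback branch down=not, Perception stack 2 unavailable=not → no input occurs → does not occur.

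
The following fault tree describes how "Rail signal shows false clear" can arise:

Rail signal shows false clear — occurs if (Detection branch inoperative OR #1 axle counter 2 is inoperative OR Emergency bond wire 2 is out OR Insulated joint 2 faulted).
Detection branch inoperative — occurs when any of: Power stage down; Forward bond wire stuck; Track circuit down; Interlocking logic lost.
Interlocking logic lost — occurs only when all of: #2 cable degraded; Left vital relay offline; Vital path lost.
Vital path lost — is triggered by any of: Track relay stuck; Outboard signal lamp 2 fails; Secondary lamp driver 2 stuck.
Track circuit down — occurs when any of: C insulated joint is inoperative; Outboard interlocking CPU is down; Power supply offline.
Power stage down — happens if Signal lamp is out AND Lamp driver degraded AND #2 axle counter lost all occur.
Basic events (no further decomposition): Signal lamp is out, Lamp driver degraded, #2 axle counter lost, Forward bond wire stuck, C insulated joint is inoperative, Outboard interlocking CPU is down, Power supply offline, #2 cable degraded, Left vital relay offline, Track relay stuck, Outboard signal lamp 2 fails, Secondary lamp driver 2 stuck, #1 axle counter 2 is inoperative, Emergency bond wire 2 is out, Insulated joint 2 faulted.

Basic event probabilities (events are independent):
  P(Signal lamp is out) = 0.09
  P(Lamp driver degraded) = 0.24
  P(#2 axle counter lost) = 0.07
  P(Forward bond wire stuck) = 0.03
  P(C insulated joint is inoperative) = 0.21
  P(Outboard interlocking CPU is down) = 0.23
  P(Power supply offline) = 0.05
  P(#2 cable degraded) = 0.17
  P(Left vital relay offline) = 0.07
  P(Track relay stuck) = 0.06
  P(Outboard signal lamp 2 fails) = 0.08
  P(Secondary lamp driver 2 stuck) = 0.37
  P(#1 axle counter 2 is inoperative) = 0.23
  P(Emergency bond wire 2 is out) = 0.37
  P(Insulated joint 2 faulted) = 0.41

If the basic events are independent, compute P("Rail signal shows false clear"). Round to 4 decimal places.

0.8407

P(Power stage down) [AND] = 0.09 × 0.24 × 0.07 = 0.001512
P(Track circuit down) [OR] = 1 − (1−0.21) × (1−0.23) × (1−0.05) = 0.422115
P(Vital path lost) [OR] = 1 − (1−0.06) × (1−0.08) × (1−0.37) = 0.455176
P(Interlocking logic lost) [AND] = 0.17 × 0.07 × 0.455176 = 0.005417
P(Detection branch inoperative) [OR] = 1 − (1−0.001512) × (1−0.03) × (1−0.422115) × (1−0.005417) = 0.443331
P(Rail signal shows false clear) [OR] = 1 − (1−0.443331) × (1−0.23) × (1−0.37) × (1−0.41) = 0.840676
Rounded to 4 decimal places: P(Rail signal shows false clear) ≈ 0.8407.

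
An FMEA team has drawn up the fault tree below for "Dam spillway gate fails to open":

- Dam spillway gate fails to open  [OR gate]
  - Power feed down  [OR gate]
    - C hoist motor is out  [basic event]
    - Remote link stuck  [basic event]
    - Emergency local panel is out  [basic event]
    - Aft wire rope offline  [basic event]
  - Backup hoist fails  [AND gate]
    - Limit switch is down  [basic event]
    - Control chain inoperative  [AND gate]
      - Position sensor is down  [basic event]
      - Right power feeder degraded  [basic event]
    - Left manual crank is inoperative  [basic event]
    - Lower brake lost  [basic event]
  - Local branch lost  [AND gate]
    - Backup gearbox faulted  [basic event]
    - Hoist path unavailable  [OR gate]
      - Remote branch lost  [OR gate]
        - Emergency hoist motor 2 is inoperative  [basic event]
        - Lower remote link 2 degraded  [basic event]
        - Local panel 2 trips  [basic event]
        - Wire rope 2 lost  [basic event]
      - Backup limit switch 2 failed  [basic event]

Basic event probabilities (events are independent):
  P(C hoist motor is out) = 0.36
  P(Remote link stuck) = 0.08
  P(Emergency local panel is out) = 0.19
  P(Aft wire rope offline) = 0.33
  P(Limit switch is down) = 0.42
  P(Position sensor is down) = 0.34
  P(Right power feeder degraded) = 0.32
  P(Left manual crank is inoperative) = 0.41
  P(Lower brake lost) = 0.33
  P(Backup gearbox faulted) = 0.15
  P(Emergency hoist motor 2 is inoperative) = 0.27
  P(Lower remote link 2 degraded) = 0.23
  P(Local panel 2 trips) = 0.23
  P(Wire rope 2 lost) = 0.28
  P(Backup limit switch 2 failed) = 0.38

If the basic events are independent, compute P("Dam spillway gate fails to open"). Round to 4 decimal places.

0.7209

P(Power feed down) [OR] = 1 − (1−0.36) × (1−0.08) × (1−0.19) × (1−0.33) = 0.680458
P(Control chain inoperative) [AND] = 0.34 × 0.32 = 0.108800
P(Backup hoist fails) [AND] = 0.42 × 0.108800 × 0.41 × 0.33 = 0.006183
P(Remote branch lost) [OR] = 1 − (1−0.27) × (1−0.23) × (1−0.23) × (1−0.28) = 0.688372
P(Hoist path unavailable) [OR] = 1 − (1−0.688372) × (1−0.38) = 0.806791
P(Local branch lost) [AND] = 0.15 × 0.806791 = 0.121019
P(Dam spillway gate fails to open) [OR] = 1 − (1−0.680458) × (1−0.006183) × (1−0.121019) = 0.720865
Rounded to 4 decimal places: P(Dam spillway gate fails to open) ≈ 0.7209.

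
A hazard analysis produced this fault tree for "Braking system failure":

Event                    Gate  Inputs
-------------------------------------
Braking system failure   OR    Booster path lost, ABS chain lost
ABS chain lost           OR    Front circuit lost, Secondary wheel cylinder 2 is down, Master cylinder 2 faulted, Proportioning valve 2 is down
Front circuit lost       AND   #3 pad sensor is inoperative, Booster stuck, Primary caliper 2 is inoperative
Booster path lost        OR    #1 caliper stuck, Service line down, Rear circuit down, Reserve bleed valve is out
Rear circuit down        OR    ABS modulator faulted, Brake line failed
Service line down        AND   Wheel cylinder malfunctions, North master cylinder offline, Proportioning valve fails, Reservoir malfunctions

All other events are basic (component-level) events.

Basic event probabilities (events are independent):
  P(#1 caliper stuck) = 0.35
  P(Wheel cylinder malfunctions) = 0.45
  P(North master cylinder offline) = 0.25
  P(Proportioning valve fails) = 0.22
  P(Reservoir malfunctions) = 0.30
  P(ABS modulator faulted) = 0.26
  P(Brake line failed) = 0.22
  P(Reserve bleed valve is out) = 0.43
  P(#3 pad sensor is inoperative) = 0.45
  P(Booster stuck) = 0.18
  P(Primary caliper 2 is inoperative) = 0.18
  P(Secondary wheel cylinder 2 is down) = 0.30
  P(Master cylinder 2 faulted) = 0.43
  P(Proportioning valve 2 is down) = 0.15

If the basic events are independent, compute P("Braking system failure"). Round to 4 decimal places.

0.9291

P(Service line down) [AND] = 0.45 × 0.25 × 0.22 × 0.30 = 0.007425
P(Rear circuit down) [OR] = 1 − (1−0.26) × (1−0.22) = 0.422800
P(Booster path lost) [OR] = 1 − (1−0.35) × (1−0.007425) × (1−0.422800) × (1−0.43) = 0.787735
P(Front circuit lost) [AND] = 0.45 × 0.18 × 0.18 = 0.014580
P(ABS chain lost) [OR] = 1 − (1−0.014580) × (1−0.30) × (1−0.43) × (1−0.15) = 0.665795
P(Braking system failure) [OR] = 1 − (1−0.787735) × (1−0.665795) = 0.929060
Rounded to 4 decimal places: P(Braking system failure) ≈ 0.9291.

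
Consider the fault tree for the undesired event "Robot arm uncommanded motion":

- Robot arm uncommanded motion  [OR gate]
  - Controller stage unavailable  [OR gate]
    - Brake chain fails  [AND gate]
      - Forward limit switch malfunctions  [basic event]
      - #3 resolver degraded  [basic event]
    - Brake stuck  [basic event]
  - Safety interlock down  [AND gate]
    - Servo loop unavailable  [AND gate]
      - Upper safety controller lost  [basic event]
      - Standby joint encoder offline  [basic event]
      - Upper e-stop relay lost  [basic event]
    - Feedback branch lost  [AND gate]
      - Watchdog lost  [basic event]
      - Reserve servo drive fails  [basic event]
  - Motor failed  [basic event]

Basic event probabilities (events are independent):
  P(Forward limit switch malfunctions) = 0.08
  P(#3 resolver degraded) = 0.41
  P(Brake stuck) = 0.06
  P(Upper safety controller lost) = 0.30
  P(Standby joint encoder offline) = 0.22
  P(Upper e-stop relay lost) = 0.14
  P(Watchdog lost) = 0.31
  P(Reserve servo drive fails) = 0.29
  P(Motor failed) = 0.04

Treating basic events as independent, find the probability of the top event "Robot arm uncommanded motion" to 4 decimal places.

P(Brake chain fails) [AND] = 0.08 × 0.41 = 0.032800
P(Controller stage unavailable) [OR] = 1 − (1−0.032800) × (1−0.06) = 0.090832
P(Servo loop unavailable) [AND] = 0.30 × 0.22 × 0.14 = 0.009240
P(Feedback branch lost) [AND] = 0.31 × 0.29 = 0.089900
P(Safety interlock down) [AND] = 0.009240 × 0.089900 = 0.000831
P(Robot arm uncommanded motion) [OR] = 1 − (1−0.090832) × (1−0.000831) × (1−0.04) = 0.127924
Rounded to 4 decimal places: P(Robot arm uncommanded motion) ≈ 0.1279.

0.1279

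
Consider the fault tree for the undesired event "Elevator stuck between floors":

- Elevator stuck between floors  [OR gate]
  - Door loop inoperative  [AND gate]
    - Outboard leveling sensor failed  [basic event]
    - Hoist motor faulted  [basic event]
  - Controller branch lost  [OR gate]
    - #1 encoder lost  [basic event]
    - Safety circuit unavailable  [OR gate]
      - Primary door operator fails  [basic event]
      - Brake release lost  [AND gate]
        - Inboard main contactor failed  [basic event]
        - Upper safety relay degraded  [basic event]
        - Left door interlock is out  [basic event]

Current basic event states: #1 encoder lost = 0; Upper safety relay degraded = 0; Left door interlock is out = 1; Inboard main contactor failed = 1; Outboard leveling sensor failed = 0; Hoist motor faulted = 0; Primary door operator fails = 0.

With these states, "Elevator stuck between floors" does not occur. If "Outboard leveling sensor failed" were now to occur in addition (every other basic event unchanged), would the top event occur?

No

Counterfactual: set "Outboard leveling sensor failed" to occurred.
Door loop inoperative [AND]: Outboard leveling sensor failed=occurs, Hoist motor faulted=not → not all inputs occur → does not occur.
Brake release lost [AND]: Inboard main contactor failed=occurs, Upper safety relay degraded=not, Left door interlock is out=occurs → not all inputs occur → does not occur.
Safety circuit unavailable [OR]: Primary door operator fails=not, Brake release lost=not → no input occurs → does not occur.
Controller branch lost [OR]: #1 encoder lost=not, Safety circuit unavailable=not → no input occurs → does not occur.
Elevator stuck between floors [OR]: Door loop inoperative=not, Controller branch lost=not → no input occurs → does not occur.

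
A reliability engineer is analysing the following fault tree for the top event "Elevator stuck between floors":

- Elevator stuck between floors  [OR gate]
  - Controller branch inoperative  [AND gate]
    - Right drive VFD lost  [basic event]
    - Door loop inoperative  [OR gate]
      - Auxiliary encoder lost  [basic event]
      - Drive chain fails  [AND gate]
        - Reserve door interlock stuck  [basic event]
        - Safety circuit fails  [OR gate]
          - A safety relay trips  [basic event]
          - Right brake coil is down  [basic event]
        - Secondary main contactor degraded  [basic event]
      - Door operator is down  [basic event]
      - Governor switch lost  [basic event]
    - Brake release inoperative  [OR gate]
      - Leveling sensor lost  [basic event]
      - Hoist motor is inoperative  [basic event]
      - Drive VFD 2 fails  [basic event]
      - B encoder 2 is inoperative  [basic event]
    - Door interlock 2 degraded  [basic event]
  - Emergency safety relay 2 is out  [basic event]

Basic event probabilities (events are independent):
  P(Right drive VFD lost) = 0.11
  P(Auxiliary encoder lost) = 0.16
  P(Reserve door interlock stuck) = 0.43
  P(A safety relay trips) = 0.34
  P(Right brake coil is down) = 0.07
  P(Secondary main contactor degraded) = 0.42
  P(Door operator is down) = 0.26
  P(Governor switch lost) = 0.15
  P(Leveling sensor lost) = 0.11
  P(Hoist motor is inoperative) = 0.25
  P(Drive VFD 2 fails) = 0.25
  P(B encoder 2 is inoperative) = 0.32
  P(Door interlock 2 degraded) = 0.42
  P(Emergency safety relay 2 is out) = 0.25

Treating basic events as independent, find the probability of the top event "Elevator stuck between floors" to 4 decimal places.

P(Safety circuit fails) [OR] = 1 − (1−0.34) × (1−0.07) = 0.386200
P(Drive chain fails) [AND] = 0.43 × 0.386200 × 0.42 = 0.069748
P(Door loop inoperative) [OR] = 1 − (1−0.16) × (1−0.069748) × (1−0.26) × (1−0.15) = 0.508492
P(Brake release inoperative) [OR] = 1 − (1−0.11) × (1−0.25) × (1−0.25) × (1−0.32) = 0.659575
P(Controller branch inoperative) [AND] = 0.11 × 0.508492 × 0.659575 × 0.42 = 0.015495
P(Elevator stuck between floors) [OR] = 1 − (1−0.015495) × (1−0.25) = 0.261621
Rounded to 4 decimal places: P(Elevator stuck between floors) ≈ 0.2616.

0.2616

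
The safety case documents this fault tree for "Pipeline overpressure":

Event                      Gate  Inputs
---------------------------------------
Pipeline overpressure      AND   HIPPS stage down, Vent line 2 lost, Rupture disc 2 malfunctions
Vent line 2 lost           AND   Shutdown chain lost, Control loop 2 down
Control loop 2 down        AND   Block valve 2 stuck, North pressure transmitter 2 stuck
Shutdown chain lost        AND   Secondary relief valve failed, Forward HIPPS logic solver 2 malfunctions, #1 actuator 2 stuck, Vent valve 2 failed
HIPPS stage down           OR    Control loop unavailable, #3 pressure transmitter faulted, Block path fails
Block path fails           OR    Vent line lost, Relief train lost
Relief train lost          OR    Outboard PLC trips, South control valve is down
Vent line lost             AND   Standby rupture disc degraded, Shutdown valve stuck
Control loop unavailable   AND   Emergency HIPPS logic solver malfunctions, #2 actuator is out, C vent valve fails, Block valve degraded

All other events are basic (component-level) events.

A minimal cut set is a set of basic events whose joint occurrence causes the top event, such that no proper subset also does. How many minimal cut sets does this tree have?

5

Control loop unavailable [AND]: one cut set from each child combined → 1 × 1 × 1 × 1 = 1 cut set(s).
Vent line lost [AND]: one cut set from each child combined → 1 × 1 = 1 cut set(s).
Relief train lost [OR]: union of children's cut sets → 2 cut set(s).
Block path fails [OR]: union of children's cut sets → 3 cut set(s).
HIPPS stage down [OR]: union of children's cut sets → 5 cut set(s).
Shutdown chain lost [AND]: one cut set from each child combined → 1 × 1 × 1 × 1 = 1 cut set(s).
Control loop 2 down [AND]: one cut set from each child combined → 1 × 1 = 1 cut set(s).
Vent line 2 lost [AND]: one cut set from each child combined → 1 × 1 = 1 cut set(s).
Pipeline overpressure [AND]: one cut set from each child combined → 5 × 1 × 1 = 5 cut set(s).
Minimal cut sets: {#1 actuator 2 stuck, #2 actuator is out, Block valve 2 stuck, Block valve degraded, C vent valve fails, Emergency HIPPS logic solver malfunctions, Forward HIPPS logic solver 2 malfunctions, North pressure transmitter 2 stuck, Rupture disc 2 malfunctions, Secondary relief valve failed, Vent valve 2 failed}; {#1 actuator 2 stuck, #3 pressure transmitter faulted, Block valve 2 stuck, Forward HIPPS logic solver 2 malfunctions, North pressure transmitter 2 stuck, Rupture disc 2 malfunctions, Secondary relief valve failed, Vent valve 2 failed}; {#1 actuator 2 stuck, Block valve 2 stuck, Forward HIPPS logic solver 2 malfunctions, North pressure transmitter 2 stuck, Rupture disc 2 malfunctions, Secondary relief valve failed, Shutdown valve stuck, Standby rupture disc degraded, Vent valve 2 failed}; {#1 actuator 2 stuck, Block valve 2 stuck, Forward HIPPS logic solver 2 malfunctions, North pressure transmitter 2 stuck, Outboard PLC trips, Rupture disc 2 malfunctions, Secondary relief valve failed, Vent valve 2 failed}; {#1 actuator 2 stuck, Block valve 2 stuck, Forward HIPPS logic solver 2 malfunctions, North pressure transmitter 2 stuck, Rupture disc 2 malfunctions, Secondary relief valve failed, South control valve is down, Vent valve 2 failed}.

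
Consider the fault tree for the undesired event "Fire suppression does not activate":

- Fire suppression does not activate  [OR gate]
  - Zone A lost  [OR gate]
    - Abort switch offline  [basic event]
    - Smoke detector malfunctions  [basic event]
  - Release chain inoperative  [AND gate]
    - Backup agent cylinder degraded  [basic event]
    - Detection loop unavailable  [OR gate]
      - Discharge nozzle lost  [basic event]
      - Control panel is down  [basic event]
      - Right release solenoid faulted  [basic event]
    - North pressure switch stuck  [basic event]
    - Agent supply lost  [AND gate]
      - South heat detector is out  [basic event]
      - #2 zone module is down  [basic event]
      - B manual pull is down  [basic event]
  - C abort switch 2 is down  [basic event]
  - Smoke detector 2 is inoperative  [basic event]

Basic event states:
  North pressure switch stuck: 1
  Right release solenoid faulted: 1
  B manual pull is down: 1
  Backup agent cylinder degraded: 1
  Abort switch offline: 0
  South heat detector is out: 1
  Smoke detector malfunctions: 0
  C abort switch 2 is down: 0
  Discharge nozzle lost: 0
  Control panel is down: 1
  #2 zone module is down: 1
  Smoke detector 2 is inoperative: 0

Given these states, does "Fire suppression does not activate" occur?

Zone A lost [OR]: Abort switch offline=not, Smoke detector malfunctions=not → no input occurs → does not occur.
Detection loop unavailable [OR]: Discharge nozzle lost=not, Control panel is down=occurs, Right release solenoid faulted=occurs → at least one input occurs → occurs.
Agent supply lost [AND]: South heat detector is out=occurs, #2 zone module is down=occurs, B manual pull is down=occurs → all inputs occur → occurs.
Release chain inoperative [AND]: Backup agent cylinder degraded=occurs, Detection loop unavailable=occurs, North pressure switch stuck=occurs, Agent supply lost=occurs → all inputs occur → occurs.
Fire suppression does not activate [OR]: Zone A lost=not, Release chain inoperative=occurs, C abort switch 2 is down=not, Smoke detector 2 is inoperative=not → at least one input occurs → occurs.

Yes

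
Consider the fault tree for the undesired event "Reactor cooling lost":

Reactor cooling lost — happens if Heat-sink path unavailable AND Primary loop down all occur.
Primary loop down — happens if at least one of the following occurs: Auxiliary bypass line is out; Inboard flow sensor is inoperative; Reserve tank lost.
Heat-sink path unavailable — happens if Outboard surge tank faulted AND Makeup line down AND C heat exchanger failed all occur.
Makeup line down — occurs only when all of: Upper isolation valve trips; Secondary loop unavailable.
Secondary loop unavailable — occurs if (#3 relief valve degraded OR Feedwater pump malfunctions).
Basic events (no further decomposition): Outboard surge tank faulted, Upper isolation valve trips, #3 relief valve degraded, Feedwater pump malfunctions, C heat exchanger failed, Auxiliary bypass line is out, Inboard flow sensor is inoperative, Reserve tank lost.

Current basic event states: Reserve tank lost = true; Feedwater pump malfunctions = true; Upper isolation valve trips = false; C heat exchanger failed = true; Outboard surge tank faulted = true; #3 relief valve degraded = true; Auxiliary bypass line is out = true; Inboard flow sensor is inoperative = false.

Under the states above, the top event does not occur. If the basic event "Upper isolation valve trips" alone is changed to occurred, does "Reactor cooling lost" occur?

Yes

Counterfactual: set "Upper isolation valve trips" to occurred.
Secondary loop unavailable [OR]: #3 relief valve degraded=occurs, Feedwater pump malfunctions=occurs → at least one input occurs → occurs.
Makeup line down [AND]: Upper isolation valve trips=occurs, Secondary loop unavailable=occurs → all inputs occur → occurs.
Heat-sink path unavailable [AND]: Outboard surge tank faulted=occurs, Makeup line down=occurs, C heat exchanger failed=occurs → all inputs occur → occurs.
Primary loop down [OR]: Auxiliary bypass line is out=occurs, Inboard flow sensor is inoperative=not, Reserve tank lost=occurs → at least one input occurs → occurs.
Reactor cooling lost [AND]: Heat-sink path unavailable=occurs, Primary loop down=occurs → all inputs occur → occurs.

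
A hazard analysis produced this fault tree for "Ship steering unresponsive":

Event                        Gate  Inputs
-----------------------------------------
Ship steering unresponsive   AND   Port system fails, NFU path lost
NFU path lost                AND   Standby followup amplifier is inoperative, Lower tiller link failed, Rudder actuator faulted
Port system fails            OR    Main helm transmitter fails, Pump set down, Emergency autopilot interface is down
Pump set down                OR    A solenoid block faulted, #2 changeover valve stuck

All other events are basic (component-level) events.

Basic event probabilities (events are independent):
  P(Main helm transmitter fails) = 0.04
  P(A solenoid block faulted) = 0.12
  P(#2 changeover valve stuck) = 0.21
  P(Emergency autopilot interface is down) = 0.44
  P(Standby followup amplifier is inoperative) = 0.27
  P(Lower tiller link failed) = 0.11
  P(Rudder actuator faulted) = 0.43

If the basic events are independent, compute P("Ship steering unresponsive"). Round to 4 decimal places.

P(Pump set down) [OR] = 1 − (1−0.12) × (1−0.21) = 0.304800
P(Port system fails) [OR] = 1 − (1−0.04) × (1−0.304800) × (1−0.44) = 0.626260
P(NFU path lost) [AND] = 0.27 × 0.11 × 0.43 = 0.012771
P(Ship steering unresponsive) [AND] = 0.626260 × 0.012771 = 0.007998
Rounded to 4 decimal places: P(Ship steering unresponsive) ≈ 0.0080.

0.0080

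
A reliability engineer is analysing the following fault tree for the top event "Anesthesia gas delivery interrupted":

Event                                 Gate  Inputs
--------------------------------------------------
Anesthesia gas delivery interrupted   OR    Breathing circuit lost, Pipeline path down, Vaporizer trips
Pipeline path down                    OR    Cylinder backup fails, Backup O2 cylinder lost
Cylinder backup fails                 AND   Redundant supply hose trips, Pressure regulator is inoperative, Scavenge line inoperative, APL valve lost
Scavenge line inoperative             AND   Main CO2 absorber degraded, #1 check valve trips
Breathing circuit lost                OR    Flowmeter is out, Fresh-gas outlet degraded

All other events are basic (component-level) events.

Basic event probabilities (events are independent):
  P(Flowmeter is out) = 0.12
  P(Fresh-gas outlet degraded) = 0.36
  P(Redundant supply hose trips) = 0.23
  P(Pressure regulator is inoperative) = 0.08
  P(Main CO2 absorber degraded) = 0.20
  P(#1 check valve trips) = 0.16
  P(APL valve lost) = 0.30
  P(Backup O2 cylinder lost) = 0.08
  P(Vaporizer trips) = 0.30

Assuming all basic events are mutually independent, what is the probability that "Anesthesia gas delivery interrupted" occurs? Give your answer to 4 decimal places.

0.6374

P(Breathing circuit lost) [OR] = 1 − (1−0.12) × (1−0.36) = 0.436800
P(Scavenge line inoperative) [AND] = 0.20 × 0.16 = 0.032000
P(Cylinder backup fails) [AND] = 0.23 × 0.08 × 0.032000 × 0.30 = 0.000177
P(Pipeline path down) [OR] = 1 − (1−0.000177) × (1−0.08) = 0.080163
P(Anesthesia gas delivery interrupted) [OR] = 1 − (1−0.436800) × (1−0.080163) × (1−0.30) = 0.637363
Rounded to 4 decimal places: P(Anesthesia gas delivery interrupted) ≈ 0.6374.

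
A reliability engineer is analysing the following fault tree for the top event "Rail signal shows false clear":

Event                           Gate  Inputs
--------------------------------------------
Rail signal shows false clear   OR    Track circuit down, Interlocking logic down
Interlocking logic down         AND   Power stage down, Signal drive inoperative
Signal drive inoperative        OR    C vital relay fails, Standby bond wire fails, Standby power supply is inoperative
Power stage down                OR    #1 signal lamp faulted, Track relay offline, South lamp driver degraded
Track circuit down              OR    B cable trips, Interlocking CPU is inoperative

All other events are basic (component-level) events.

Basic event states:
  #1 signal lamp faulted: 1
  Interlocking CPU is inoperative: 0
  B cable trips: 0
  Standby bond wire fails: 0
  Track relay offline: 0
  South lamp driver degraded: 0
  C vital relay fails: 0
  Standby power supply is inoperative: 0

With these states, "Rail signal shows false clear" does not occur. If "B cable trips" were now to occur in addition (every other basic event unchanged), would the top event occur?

Yes

Counterfactual: set "B cable trips" to occurred.
Track circuit down [OR]: B cable trips=occurs, Interlocking CPU is inoperative=not → at least one input occurs → occurs.
Power stage down [OR]: #1 signal lamp faulted=occurs, Track relay offline=not, South lamp driver degraded=not → at least one input occurs → occurs.
Signal drive inoperative [OR]: C vital relay fails=not, Standby bond wire fails=not, Standby power supply is inoperative=not → no input occurs → does not occur.
Interlocking logic down [AND]: Power stage down=occurs, Signal drive inoperative=not → not all inputs occur → does not occur.
Rail signal shows false clear [OR]: Track circuit down=occurs, Interlocking logic down=not → at least one input occurs → occurs.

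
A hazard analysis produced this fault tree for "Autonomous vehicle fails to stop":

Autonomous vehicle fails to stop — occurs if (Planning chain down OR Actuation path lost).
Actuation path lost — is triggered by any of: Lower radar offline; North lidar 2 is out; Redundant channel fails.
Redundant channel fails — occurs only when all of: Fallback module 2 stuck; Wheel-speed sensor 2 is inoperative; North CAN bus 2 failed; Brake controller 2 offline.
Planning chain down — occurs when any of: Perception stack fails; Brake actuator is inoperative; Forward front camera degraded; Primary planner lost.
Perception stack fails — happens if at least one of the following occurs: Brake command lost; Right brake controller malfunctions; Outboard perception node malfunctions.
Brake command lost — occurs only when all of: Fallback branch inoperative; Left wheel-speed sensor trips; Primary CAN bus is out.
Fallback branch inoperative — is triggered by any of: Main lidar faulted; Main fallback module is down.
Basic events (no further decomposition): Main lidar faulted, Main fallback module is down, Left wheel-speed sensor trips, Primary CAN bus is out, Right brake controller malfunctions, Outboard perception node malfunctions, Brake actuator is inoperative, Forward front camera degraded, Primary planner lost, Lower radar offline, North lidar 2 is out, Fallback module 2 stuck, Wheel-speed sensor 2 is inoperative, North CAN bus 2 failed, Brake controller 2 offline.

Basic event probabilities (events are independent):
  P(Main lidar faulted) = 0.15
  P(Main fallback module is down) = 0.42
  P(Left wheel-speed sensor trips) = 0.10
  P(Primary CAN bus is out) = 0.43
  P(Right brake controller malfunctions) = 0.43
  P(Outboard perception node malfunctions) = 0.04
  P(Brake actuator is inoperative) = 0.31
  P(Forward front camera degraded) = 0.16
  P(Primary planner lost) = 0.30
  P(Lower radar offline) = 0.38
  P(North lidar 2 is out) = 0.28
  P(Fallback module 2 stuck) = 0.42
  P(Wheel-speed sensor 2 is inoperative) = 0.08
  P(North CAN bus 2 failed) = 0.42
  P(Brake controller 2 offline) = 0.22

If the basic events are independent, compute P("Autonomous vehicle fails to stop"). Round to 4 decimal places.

0.9034

P(Fallback branch inoperative) [OR] = 1 − (1−0.15) × (1−0.42) = 0.507000
P(Brake command lost) [AND] = 0.507000 × 0.10 × 0.43 = 0.021801
P(Perception stack fails) [OR] = 1 − (1−0.021801) × (1−0.43) × (1−0.04) = 0.464730
P(Planning chain down) [OR] = 1 − (1−0.464730) × (1−0.31) × (1−0.16) × (1−0.30) = 0.782830
P(Redundant channel fails) [AND] = 0.42 × 0.08 × 0.42 × 0.22 = 0.003105
P(Actuation path lost) [OR] = 1 − (1−0.38) × (1−0.28) × (1−0.003105) = 0.554986
P(Autonomous vehicle fails to stop) [OR] = 1 − (1−0.782830) × (1−0.554986) = 0.903356
Rounded to 4 decimal places: P(Autonomous vehicle fails to stop) ≈ 0.9034.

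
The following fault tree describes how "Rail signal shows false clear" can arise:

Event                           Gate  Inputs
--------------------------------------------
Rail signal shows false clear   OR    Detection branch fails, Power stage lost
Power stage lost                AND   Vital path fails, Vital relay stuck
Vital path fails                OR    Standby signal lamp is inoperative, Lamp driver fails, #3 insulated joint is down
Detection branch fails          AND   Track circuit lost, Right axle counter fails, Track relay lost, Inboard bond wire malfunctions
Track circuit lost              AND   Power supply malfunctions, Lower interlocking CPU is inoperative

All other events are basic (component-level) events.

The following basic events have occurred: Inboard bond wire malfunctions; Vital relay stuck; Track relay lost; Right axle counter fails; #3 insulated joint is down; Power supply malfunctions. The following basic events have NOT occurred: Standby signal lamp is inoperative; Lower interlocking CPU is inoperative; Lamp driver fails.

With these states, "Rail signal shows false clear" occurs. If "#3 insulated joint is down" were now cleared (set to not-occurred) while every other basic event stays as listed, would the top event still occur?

No

Counterfactual: set "#3 insulated joint is down" to not occurred.
Track circuit lost [AND]: Power supply malfunctions=occurs, Lower interlocking CPU is inoperative=not → not all inputs occur → does not occur.
Detection branch fails [AND]: Track circuit lost=not, Right axle counter fails=occurs, Track relay lost=occurs, Inboard bond wire malfunctions=occurs → not all inputs occur → does not occur.
Vital path fails [OR]: Standby signal lamp is inoperative=not, Lamp driver fails=not, #3 insulated joint is down=not → no input occurs → does not occur.
Power stage lost [AND]: Vital path fails=not, Vital relay stuck=occurs → not all inputs occur → does not occur.
Rail signal shows false clear [OR]: Detection branch fails=not, Power stage lost=not → no input occurs → does not occur.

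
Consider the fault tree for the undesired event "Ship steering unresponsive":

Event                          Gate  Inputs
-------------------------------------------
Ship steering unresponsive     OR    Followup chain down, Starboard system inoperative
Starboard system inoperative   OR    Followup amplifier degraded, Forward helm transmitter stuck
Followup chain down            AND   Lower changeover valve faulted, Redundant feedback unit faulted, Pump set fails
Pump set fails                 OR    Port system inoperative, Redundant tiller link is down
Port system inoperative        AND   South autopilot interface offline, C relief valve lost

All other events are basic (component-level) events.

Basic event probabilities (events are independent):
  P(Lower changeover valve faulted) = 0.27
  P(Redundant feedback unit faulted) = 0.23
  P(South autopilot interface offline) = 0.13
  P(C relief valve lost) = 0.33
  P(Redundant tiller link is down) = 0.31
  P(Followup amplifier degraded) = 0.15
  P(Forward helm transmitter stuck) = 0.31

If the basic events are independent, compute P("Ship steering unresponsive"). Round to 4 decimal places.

0.4259

P(Port system inoperative) [AND] = 0.13 × 0.33 = 0.042900
P(Pump set fails) [OR] = 1 − (1−0.042900) × (1−0.31) = 0.339601
P(Followup chain down) [AND] = 0.27 × 0.23 × 0.339601 = 0.021089
P(Starboard system inoperative) [OR] = 1 − (1−0.15) × (1−0.31) = 0.413500
P(Ship steering unresponsive) [OR] = 1 − (1−0.021089) × (1−0.413500) = 0.425869
Rounded to 4 decimal places: P(Ship steering unresponsive) ≈ 0.4259.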